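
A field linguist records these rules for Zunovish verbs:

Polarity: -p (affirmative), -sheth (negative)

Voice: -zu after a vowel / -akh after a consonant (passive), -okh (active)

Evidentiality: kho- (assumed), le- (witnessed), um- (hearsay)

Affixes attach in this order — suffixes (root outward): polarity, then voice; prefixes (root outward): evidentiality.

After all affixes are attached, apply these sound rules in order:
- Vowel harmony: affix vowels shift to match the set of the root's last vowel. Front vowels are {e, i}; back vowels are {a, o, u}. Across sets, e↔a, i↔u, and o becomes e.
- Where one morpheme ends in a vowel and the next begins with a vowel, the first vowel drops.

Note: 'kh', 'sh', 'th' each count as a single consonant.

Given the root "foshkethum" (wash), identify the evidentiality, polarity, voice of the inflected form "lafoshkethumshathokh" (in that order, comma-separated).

witnessed, negative, active

Segment: le-foshkethum-sheth-okh.
evidentiality: le- → witnessed.
polarity: -sheth → negative.
voice: -okh → active.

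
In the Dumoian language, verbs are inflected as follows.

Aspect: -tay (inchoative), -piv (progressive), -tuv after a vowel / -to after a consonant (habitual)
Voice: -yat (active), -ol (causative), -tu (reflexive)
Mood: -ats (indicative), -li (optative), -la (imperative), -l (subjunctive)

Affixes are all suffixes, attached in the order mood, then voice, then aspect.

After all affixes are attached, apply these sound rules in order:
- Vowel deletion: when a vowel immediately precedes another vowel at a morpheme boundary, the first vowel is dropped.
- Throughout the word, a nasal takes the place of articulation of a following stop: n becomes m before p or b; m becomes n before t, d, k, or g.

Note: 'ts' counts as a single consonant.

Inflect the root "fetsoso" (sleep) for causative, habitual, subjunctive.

Attach mood subjunctive -l → fetsosol.
Attach voice causative -ol → fetsosolol.
Attach aspect habitual -to (after consonant 'l') → fetsosololto.
Vowel deletion: no change.
Nasal assimilation: no change.

fetsosololto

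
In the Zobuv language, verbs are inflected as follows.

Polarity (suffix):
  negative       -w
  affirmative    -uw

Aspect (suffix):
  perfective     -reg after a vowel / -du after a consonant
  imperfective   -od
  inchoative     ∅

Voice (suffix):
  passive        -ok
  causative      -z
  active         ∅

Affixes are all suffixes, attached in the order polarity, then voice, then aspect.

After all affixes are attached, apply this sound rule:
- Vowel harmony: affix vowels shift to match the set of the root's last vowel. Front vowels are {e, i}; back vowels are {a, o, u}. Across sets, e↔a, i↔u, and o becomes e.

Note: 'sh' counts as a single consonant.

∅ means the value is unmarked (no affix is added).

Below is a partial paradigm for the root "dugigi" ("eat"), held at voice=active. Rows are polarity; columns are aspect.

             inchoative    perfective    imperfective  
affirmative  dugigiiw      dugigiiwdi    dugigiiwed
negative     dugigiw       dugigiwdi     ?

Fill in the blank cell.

Attach polarity negative -w → dugigiw.
voice = active: zero marking, form stays dugigiw.
Attach aspect imperfective -od → dugigiwod.
Apply vowel harmony: dugigiwod → dugigiwed.

dugigiwed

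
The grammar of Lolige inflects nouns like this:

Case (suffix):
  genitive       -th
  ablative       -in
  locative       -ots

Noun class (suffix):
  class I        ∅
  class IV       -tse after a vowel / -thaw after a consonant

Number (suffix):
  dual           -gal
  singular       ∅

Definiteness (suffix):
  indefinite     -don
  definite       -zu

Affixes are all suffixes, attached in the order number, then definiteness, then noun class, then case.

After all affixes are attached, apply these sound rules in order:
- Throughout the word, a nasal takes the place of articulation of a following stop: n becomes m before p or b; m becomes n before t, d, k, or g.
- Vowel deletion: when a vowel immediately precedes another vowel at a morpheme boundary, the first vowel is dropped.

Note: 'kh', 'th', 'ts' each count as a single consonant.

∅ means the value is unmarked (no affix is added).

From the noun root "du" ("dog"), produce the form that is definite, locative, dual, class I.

dugalzots

Attach number dual -gal → dugal.
Attach definiteness definite -zu → dugalzu.
noun class = class I: zero marking, form stays dugalzu.
Attach case locative -ots → dugalzuots.
Nasal assimilation: no change.
Apply vowel deletion: dugalzuots → dugalzots.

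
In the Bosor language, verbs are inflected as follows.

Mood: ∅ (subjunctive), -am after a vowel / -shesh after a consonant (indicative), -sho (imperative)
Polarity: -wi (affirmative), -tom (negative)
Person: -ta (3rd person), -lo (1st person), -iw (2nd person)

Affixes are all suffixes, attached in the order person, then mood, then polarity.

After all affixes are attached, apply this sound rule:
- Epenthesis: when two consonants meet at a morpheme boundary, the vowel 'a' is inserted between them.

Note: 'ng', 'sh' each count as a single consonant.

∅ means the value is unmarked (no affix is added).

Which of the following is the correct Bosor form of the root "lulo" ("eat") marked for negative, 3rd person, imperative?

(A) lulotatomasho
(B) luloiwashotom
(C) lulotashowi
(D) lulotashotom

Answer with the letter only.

D

Attach person 3rd person -ta → lulota.
Attach mood imperative -sho → lulotasho.
Attach polarity negative -tom → lulotashotom.
Epenthesis: no change.
So the correct form is lulotashotom, option (D).
(C) lulotashowi is wrong: it uses affirmative instead of negative for polarity.
(B) luloiwashotom is wrong: it uses 2nd person instead of 3rd person for person.
(A) lulotatomasho is wrong: it has the affixes in the wrong order.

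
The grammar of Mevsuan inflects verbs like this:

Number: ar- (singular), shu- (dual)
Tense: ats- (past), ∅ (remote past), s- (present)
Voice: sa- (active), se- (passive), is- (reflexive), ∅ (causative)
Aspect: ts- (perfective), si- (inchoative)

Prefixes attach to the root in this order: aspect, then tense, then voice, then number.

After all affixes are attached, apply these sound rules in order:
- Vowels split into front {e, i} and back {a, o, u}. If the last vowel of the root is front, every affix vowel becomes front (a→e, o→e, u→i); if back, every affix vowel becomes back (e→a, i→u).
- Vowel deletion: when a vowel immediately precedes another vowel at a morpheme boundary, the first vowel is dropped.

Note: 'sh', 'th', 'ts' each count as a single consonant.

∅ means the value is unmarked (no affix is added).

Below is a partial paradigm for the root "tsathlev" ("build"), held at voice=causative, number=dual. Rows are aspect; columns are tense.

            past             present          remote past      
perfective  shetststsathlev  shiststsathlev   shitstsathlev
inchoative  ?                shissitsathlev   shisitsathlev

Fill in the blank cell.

shetssitsathlev

Attach aspect inchoative si- → sitsathlev.
Attach tense past ats- → atssitsathlev.
voice = causative: zero marking, form stays atssitsathlev.
Attach number dual shu- → shuatssitsathlev.
Apply vowel harmony: shuatssitsathlev → shietssitsathlev.
Apply vowel deletion: shietssitsathlev → shetssitsathlev.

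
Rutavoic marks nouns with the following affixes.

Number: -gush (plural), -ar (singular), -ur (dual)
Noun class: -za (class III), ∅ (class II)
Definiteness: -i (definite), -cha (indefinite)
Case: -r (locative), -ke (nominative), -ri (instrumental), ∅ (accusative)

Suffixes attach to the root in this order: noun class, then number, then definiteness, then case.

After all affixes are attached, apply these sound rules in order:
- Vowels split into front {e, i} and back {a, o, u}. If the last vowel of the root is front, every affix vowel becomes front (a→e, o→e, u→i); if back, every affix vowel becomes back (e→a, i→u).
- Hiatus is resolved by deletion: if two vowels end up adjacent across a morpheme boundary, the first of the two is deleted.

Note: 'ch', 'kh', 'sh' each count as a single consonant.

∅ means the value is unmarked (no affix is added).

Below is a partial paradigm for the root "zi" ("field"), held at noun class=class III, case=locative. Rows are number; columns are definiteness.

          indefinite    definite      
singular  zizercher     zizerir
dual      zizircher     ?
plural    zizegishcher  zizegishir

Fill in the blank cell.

zizirir

Attach noun class class III -za → ziza.
Attach number dual -ur → zizaur.
Attach definiteness definite -i → zizauri.
Attach case locative -r → zizaurir.
Apply vowel harmony: zizaurir → zizeirir.
Apply vowel deletion: zizeirir → zizirir.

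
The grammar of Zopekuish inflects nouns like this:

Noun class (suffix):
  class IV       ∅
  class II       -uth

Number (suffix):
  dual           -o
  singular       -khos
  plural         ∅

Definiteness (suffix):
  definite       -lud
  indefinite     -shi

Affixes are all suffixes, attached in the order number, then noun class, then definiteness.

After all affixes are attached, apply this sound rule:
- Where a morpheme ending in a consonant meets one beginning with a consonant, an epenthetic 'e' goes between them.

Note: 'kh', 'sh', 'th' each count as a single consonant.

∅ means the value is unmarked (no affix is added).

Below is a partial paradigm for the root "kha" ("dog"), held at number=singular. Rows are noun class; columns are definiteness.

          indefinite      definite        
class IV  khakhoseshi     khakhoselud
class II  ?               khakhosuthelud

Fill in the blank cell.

khakhosutheshi

Attach number singular -khos → khakhos.
Attach noun class class II -uth → khakhosuth.
Attach definiteness indefinite -shi → khakhosuthshi.
Apply epenthesis: khakhosuthshi → khakhosutheshi.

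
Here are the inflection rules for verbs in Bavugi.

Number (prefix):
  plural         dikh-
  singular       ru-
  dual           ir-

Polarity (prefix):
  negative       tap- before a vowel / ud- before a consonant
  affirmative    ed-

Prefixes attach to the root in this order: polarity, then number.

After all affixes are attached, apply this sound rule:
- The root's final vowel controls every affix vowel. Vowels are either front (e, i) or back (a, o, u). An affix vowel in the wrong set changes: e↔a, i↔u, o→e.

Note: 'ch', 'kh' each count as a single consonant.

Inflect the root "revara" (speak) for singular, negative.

Attach polarity negative ud- (before consonant 'r') → udrevara.
Attach number singular ru- → ruudrevara.
Vowel harmony: no change.

ruudrevara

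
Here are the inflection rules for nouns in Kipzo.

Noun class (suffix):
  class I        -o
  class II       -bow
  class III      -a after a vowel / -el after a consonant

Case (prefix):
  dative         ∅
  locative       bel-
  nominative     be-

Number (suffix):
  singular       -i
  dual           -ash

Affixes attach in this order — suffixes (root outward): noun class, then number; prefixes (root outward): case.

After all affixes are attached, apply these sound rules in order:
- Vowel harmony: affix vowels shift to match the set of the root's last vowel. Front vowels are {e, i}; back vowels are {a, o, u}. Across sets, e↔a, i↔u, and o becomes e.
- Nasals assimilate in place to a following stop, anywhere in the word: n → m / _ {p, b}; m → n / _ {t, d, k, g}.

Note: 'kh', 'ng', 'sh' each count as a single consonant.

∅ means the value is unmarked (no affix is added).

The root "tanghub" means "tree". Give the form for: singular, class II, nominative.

Attach noun class class II -bow → tanghubbow.
Attach number singular -i → tanghubbowi.
Attach case nominative be- → betanghubbowi.
Apply vowel harmony: betanghubbowi → batanghubbowu.
Nasal assimilation: no change.

batanghubbowu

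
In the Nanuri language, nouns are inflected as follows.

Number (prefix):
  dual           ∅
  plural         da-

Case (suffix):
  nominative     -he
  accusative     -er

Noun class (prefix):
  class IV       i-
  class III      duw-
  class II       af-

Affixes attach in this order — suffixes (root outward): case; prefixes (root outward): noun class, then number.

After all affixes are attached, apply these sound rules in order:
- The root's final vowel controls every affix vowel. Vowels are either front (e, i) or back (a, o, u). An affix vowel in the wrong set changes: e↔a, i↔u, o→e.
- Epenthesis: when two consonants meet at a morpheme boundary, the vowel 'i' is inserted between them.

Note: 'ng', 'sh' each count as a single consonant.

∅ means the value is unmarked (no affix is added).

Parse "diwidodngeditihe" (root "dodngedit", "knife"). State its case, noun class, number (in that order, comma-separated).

Segment: duw-dodngedit-he.
case: -he → nominative.
noun class: duw- → class III.
number: ∅ → dual.

nominative, class III, dual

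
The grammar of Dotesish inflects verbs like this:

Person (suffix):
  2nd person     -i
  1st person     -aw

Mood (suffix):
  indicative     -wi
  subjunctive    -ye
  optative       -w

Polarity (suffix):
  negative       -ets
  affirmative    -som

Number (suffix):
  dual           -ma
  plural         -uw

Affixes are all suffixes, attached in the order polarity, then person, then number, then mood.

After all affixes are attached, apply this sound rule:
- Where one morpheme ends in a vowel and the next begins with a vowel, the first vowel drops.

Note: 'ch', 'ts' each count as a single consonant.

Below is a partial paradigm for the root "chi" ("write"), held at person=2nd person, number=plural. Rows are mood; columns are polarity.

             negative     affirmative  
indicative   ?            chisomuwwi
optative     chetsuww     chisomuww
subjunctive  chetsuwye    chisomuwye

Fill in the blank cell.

Attach polarity negative -ets → chiets.
Attach person 2nd person -i → chietsi.
Attach number plural -uw → chietsiuw.
Attach mood indicative -wi → chietsiuwwi.
Apply vowel deletion: chietsiuwwi → chetsuwwi.

chetsuwwi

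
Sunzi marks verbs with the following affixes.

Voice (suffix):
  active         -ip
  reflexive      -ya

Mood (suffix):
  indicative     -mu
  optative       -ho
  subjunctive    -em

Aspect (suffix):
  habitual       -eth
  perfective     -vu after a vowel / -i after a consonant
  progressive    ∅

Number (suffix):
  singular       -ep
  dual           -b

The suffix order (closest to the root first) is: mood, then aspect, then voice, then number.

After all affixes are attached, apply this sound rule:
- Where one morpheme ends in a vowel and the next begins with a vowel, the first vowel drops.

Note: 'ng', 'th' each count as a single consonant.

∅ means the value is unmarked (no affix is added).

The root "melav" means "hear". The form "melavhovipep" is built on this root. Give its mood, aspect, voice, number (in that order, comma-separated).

Segment: melav-ho-vu-ip-ep.
mood: -ho → optative.
aspect: -vu/i → perfective.
voice: -ip → active.
number: -ep → singular.

optative, perfective, active, singular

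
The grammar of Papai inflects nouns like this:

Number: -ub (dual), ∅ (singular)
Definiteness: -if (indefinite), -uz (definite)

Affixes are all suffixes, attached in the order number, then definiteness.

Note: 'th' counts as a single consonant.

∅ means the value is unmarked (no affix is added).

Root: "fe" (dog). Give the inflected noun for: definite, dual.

Attach number dual -ub → feub.
Attach definiteness definite -uz → feubuz.

feubuz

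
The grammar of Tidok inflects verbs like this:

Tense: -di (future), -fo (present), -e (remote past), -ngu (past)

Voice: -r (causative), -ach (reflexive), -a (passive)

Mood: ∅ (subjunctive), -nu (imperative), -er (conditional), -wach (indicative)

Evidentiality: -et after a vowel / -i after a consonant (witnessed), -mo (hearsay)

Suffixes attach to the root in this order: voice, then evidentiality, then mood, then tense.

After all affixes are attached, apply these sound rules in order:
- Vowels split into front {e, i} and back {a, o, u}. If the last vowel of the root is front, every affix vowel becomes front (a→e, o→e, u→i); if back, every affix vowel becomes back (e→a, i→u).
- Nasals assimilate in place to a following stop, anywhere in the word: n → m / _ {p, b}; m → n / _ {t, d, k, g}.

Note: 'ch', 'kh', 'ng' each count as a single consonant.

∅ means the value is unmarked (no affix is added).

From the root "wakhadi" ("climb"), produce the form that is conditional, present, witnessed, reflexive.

Attach voice reflexive -ach → wakhadiach.
Attach evidentiality witnessed -i (after consonant 'ch') → wakhadiachi.
Attach mood conditional -er → wakhadiachier.
Attach tense present -fo → wakhadiachierfo.
Apply vowel harmony: wakhadiachierfo → wakhadiechierfe.
Nasal assimilation: no change.

wakhadiechierfe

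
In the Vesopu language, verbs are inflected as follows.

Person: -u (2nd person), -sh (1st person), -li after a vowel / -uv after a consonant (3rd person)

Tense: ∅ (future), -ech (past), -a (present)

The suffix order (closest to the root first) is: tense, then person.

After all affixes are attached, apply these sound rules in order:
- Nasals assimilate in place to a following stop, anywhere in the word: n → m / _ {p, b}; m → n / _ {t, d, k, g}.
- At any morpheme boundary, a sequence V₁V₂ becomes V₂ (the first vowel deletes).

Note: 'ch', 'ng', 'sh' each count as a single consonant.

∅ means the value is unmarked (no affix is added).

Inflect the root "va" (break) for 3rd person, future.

vali

tense = future: zero marking, form stays va.
Attach person 3rd person -li (after vowel 'a') → vali.
Nasal assimilation: no change.
Vowel deletion: no change.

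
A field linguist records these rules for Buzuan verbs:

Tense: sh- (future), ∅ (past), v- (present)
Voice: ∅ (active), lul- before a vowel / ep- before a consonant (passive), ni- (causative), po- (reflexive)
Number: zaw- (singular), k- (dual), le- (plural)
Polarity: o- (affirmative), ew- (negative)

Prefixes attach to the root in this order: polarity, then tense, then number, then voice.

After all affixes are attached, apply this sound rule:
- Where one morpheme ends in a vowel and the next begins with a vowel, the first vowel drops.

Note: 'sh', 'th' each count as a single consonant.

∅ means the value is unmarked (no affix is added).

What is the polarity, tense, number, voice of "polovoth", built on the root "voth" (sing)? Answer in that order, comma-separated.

Segment: po-le-o-voth.
polarity: o- → affirmative.
tense: ∅ → past.
number: le- → plural.
voice: po- → reflexive.

affirmative, past, plural, reflexive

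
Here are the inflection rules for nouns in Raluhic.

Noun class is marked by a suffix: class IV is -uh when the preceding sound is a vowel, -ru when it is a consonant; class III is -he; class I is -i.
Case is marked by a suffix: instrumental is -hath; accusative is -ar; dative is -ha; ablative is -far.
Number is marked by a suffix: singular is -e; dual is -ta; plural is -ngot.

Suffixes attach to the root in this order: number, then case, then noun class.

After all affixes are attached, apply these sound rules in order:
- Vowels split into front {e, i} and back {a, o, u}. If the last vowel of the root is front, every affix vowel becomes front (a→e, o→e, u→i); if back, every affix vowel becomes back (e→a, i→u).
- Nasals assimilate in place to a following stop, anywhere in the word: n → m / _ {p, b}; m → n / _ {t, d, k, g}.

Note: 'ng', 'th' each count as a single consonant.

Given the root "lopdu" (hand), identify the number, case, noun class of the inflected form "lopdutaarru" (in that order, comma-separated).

dual, accusative, class IV

Segment: lopdu-ta-ar-ru.
number: -ta → dual.
case: -ar → accusative.
noun class: -uh/ru → class IV.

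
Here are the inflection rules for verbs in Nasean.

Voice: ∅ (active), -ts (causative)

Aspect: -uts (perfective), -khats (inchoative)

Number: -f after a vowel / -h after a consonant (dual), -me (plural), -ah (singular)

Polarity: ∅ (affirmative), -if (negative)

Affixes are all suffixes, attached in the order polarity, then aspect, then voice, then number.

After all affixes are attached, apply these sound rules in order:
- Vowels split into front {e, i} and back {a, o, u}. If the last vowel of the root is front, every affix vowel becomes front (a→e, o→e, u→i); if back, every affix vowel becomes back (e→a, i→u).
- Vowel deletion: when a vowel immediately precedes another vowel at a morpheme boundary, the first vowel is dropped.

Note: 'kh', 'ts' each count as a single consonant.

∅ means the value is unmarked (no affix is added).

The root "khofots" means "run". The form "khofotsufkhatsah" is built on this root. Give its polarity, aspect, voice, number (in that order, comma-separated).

Segment: khofots-if-khats-ah.
polarity: -if → negative.
aspect: -khats → inchoative.
voice: ∅ → active.
number: -ah → singular.

negative, inchoative, active, singular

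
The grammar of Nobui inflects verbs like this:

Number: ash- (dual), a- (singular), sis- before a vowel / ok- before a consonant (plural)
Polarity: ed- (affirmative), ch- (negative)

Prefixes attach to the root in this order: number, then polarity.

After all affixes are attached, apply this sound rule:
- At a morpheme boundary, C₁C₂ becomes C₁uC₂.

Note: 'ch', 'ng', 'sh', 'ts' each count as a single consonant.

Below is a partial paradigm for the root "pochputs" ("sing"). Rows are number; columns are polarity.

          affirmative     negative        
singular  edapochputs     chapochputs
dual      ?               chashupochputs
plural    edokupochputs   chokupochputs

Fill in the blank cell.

edashupochputs

Attach number dual ash- → ashpochputs.
Attach polarity affirmative ed- → edashpochputs.
Apply epenthesis: edashpochputs → edashupochputs.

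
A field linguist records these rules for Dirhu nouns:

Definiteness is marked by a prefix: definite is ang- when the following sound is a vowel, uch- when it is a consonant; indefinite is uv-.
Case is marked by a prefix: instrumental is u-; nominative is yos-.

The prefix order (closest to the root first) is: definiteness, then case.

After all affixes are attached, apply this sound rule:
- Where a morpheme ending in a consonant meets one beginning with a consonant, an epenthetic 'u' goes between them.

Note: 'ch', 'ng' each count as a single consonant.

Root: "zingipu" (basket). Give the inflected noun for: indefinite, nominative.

yosuvuzingipu

Attach definiteness indefinite uv- → uvzingipu.
Attach case nominative yos- → yosuvzingipu.
Apply epenthesis: yosuvzingipu → yosuvuzingipu.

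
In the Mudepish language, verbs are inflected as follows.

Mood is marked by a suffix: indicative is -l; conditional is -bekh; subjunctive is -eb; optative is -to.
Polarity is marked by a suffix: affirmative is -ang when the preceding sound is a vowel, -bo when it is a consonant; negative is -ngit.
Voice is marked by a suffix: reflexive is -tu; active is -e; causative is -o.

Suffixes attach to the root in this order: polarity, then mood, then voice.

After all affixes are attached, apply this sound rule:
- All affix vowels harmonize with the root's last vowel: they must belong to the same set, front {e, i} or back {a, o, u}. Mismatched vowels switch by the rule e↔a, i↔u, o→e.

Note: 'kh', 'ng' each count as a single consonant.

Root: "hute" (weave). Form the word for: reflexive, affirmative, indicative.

huteenglti

Attach polarity affirmative -ang (after vowel 'e') → huteang.
Attach mood indicative -l → huteangl.
Attach voice reflexive -tu → huteangltu.
Apply vowel harmony: huteangltu → huteenglti.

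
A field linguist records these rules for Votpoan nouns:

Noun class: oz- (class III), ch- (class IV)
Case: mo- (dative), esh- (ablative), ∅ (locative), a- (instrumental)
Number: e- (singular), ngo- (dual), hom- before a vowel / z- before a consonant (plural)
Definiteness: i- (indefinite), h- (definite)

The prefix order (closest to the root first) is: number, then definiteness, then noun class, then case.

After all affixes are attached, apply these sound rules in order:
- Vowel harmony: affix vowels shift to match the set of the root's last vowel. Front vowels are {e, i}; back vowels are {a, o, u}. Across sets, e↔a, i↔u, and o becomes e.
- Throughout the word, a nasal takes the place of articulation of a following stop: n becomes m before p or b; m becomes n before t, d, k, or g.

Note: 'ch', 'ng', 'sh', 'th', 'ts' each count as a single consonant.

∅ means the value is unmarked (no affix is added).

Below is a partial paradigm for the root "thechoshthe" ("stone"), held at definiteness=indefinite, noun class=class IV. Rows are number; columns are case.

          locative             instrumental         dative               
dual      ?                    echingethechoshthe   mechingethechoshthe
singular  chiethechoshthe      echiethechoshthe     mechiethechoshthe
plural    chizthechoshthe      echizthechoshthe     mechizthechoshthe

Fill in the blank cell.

chingethechoshthe

Attach number dual ngo- → ngothechoshthe.
Attach definiteness indefinite i- → ingothechoshthe.
Attach noun class class IV ch- → chingothechoshthe.
case = locative: zero marking, form stays chingothechoshthe.
Apply vowel harmony: chingothechoshthe → chingethechoshthe.
Nasal assimilation: no change.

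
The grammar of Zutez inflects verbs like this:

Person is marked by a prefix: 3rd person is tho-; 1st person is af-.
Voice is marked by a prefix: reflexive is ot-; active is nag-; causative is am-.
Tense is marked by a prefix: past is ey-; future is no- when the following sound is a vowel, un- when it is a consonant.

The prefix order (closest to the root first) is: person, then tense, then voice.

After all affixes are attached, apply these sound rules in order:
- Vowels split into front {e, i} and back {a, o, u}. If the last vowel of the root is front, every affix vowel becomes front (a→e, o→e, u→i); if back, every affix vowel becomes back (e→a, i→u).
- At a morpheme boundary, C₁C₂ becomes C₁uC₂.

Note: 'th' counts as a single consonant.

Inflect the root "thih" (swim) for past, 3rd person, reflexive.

Attach person 3rd person tho- → thothih.
Attach tense past ey- → eythothih.
Attach voice reflexive ot- → oteythothih.
Apply vowel harmony: oteythothih → eteythethih.
Apply epenthesis: eteythethih → eteyuthethih.

eteyuthethih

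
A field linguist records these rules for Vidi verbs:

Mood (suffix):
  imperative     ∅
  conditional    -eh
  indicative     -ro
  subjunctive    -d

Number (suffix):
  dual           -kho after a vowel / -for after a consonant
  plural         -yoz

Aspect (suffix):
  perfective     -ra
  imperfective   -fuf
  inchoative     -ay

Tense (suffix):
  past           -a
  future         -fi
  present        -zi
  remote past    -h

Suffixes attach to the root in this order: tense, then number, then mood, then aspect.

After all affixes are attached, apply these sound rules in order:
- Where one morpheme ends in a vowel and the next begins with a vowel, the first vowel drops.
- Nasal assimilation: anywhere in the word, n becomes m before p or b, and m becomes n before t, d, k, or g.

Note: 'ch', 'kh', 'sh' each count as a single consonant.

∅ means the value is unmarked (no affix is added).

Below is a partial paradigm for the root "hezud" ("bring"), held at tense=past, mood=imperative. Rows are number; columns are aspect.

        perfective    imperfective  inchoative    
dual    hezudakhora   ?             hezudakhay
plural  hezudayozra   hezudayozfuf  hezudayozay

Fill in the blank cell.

Attach tense past -a → hezuda.
Attach number dual -kho (after vowel 'a') → hezudakho.
mood = imperative: zero marking, form stays hezudakho.
Attach aspect imperfective -fuf → hezudakhofuf.
Vowel deletion: no change.
Nasal assimilation: no change.

hezudakhofuf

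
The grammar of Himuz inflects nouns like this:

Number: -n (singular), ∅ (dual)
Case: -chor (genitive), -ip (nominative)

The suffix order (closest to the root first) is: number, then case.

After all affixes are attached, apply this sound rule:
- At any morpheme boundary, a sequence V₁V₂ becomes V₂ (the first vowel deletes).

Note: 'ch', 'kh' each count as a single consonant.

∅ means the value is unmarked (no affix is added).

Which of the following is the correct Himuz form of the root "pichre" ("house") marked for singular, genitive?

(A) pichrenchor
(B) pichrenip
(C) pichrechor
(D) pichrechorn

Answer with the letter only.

A

Attach number singular -n → pichren.
Attach case genitive -chor → pichrenchor.
Vowel deletion: no change.
So the correct form is pichrenchor, option (A).
(D) pichrechorn is wrong: it has the affixes in the wrong order.
(C) pichrechor is wrong: it uses dual instead of singular for number.
(B) pichrenip is wrong: it uses nominative instead of genitive for case.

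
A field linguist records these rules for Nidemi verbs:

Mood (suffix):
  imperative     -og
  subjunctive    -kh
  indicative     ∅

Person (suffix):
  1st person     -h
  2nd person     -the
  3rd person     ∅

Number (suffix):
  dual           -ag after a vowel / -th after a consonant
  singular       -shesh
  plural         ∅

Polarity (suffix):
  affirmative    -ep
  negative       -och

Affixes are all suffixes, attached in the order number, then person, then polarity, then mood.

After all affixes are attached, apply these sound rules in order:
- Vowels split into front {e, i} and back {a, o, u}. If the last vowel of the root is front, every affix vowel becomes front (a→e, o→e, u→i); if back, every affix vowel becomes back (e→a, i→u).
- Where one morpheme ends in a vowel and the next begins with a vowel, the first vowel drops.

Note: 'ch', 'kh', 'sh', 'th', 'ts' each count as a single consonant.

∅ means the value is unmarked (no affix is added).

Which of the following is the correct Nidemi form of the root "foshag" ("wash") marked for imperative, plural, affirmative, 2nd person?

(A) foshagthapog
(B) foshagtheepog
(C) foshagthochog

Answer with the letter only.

number = plural: zero marking, form stays foshag.
Attach person 2nd person -the → foshagthe.
Attach polarity affirmative -ep → foshagtheep.
Attach mood imperative -og → foshagtheepog.
Apply vowel harmony: foshagtheepog → foshagthaapog.
Apply vowel deletion: foshagthaapog → foshagthapog.
So the correct form is foshagthapog, option (A).
(C) foshagthochog is wrong: it uses negative instead of affirmative for polarity.
(B) foshagtheepog is wrong: it fails to apply the sound rule(s).

A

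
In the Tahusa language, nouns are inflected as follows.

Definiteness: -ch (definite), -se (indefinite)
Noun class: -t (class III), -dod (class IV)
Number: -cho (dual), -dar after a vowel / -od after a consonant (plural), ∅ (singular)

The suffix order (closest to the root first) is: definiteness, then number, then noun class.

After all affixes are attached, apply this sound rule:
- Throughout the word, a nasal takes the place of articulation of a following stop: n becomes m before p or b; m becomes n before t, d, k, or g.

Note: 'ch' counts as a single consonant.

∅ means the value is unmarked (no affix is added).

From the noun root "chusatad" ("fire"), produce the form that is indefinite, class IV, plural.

chusatadsedardod

Attach definiteness indefinite -se → chusatadse.
Attach number plural -dar (after vowel 'e') → chusatadsedar.
Attach noun class class IV -dod → chusatadsedardod.
Nasal assimilation: no change.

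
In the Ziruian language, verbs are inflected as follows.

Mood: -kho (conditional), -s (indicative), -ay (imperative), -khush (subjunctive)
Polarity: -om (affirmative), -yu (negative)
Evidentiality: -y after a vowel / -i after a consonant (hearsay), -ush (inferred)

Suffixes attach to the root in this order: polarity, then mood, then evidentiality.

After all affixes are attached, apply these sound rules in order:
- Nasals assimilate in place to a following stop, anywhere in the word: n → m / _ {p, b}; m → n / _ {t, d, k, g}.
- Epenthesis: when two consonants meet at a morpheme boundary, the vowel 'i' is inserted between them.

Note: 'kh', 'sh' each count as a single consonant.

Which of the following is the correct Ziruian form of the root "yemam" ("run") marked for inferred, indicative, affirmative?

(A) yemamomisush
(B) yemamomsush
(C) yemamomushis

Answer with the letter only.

Attach polarity affirmative -om → yemamom.
Attach mood indicative -s → yemamoms.
Attach evidentiality inferred -ush → yemamomsush.
Nasal assimilation: no change.
Apply epenthesis: yemamomsush → yemamomisush.
So the correct form is yemamomisush, option (A).
(B) yemamomsush is wrong: it fails to apply the sound rule(s).
(C) yemamomushis is wrong: it has the affixes in the wrong order.

A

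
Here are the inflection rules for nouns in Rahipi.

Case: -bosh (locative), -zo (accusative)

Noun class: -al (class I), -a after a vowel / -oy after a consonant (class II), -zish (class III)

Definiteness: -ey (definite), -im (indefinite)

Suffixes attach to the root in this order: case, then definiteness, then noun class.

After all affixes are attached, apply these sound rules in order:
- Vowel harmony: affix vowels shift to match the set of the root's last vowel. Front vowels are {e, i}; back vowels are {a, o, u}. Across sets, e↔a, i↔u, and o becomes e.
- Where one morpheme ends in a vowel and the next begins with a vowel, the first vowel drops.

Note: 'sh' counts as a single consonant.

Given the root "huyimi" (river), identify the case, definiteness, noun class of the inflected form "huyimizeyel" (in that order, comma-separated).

accusative, definite, class I

Segment: huyimi-zo-ey-al.
case: -zo → accusative.
definiteness: -ey → definite.
noun class: -al → class I.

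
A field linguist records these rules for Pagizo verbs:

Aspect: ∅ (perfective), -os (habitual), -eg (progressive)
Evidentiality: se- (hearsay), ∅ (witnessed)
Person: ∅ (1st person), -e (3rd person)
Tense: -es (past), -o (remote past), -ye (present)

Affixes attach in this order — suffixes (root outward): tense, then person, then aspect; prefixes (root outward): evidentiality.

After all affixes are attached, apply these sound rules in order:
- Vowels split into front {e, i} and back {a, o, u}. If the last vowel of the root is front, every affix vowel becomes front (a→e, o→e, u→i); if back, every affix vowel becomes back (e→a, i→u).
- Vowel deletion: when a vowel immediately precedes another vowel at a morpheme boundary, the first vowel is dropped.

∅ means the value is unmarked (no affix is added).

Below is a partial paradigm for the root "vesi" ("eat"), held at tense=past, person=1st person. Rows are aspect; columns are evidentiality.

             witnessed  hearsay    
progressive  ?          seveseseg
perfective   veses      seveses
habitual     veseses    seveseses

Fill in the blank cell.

Attach tense past -es → vesies.
person = 1st person: zero marking, form stays vesies.
Attach aspect progressive -eg → vesieseg.
evidentiality = witnessed: zero marking, form stays vesieseg.
Vowel harmony: no change.
Apply vowel deletion: vesieseg → veseseg.

veseseg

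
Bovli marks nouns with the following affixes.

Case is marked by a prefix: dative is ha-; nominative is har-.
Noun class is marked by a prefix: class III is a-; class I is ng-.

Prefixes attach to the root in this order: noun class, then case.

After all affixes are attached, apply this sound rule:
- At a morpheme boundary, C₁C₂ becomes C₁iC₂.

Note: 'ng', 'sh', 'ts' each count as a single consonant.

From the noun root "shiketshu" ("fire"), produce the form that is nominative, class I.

Attach noun class class I ng- → ngshiketshu.
Attach case nominative har- → harngshiketshu.
Apply epenthesis: harngshiketshu → haringishiketshu.

haringishiketshu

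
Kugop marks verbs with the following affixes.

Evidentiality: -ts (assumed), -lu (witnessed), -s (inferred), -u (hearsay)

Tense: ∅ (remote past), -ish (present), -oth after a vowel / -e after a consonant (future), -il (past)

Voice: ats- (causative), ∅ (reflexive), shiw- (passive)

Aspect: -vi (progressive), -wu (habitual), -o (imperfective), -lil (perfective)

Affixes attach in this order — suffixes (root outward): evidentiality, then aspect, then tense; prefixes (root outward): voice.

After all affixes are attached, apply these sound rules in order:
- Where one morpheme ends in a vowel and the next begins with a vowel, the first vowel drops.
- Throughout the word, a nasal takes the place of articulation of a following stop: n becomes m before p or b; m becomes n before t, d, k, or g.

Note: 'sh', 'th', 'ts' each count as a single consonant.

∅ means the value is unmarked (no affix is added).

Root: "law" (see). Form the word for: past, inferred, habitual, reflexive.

lawswil

Attach evidentiality inferred -s → laws.
Attach aspect habitual -wu → lawswu.
Attach tense past -il → lawswuil.
voice = reflexive: zero marking, form stays lawswuil.
Apply vowel deletion: lawswuil → lawswil.
Nasal assimilation: no change.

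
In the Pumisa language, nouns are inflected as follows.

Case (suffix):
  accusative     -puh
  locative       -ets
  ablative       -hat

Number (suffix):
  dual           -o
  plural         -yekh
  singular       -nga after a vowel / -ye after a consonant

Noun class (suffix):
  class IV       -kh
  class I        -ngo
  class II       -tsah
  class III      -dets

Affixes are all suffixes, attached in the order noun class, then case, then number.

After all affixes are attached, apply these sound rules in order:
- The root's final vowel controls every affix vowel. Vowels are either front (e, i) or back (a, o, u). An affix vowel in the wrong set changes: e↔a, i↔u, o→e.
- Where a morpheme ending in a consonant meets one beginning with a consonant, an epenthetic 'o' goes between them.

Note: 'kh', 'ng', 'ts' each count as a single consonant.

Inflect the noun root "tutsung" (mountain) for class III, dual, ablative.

tutsungodatsohato

Attach noun class class III -dets → tutsungdets.
Attach case ablative -hat → tutsungdetshat.
Attach number dual -o → tutsungdetshato.
Apply vowel harmony: tutsungdetshato → tutsungdatshato.
Apply epenthesis: tutsungdatshato → tutsungodatsohato.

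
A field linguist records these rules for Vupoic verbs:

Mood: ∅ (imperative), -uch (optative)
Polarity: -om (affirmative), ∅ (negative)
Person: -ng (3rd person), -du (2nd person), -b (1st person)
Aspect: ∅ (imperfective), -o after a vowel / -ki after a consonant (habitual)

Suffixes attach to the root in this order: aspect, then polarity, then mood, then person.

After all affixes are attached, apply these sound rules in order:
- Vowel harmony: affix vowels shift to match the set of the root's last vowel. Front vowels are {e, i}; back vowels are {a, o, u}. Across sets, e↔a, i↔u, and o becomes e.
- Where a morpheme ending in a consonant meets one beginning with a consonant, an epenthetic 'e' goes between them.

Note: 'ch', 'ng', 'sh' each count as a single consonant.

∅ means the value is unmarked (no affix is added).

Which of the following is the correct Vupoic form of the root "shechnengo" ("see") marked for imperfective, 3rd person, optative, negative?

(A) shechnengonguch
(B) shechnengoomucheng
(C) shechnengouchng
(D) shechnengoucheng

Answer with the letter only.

aspect = imperfective: zero marking, form stays shechnengo.
polarity = negative: zero marking, form stays shechnengo.
Attach mood optative -uch → shechnengouch.
Attach person 3rd person -ng → shechnengouchng.
Vowel harmony: no change.
Apply epenthesis: shechnengouchng → shechnengoucheng.
So the correct form is shechnengoucheng, option (D).
(A) shechnengonguch is wrong: it has the affixes in the wrong order.
(B) shechnengoomucheng is wrong: it uses affirmative instead of negative for polarity.
(C) shechnengouchng is wrong: it fails to apply the sound rule(s).

D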